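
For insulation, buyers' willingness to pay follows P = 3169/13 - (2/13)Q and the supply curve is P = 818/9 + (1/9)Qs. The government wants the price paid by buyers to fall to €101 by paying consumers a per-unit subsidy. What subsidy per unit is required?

Required subsidy s = €93 per unit

At a buyer price of 101, quantity demanded is 1584.5 − 6.5·101 = 928.
Sellers supply 928 only when they receive Ps = 818/9 + (1/9)·928 = 194.
s = Ps − Pb = 194 − 101 = 93.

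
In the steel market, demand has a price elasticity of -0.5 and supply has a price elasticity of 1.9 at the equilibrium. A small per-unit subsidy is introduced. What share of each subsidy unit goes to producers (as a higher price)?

For a small subsidy around the equilibrium, the benefit split depends on the relative slopes, which at a point are proportional to the elasticities.
Buyer share = εs/(εs + |εd|) = 1.9/(1.9 + 0.5) = 19/24; seller share = |εd|/(εs + |εd|) = 5/24.
So producers capture 5/24 of the subsidy.

Producer share = 5/24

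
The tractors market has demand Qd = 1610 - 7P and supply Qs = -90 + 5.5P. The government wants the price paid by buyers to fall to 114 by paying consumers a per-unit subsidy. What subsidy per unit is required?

At a buyer price of 114, quantity demanded is 1610 − 7·114 = 812.
Sellers supply 812 only when they receive Ps with -90 + 5.5·Ps = 812, i.e. Ps = 164.
s = Ps − Pb = 164 − 114 = 50.

Required subsidy s = 50 per unit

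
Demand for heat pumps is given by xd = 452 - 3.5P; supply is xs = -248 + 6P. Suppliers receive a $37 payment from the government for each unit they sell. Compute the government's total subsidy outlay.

Government cost = 193954/19

Pre-subsidy: 452 - 3.5P = -248 + 6P gives P* = 1400/19, x* = 3688/19.
With the subsidy, sellers receive Ps = Pb + 37 for each unit, where Pb is the price buyers pay.
Supply in terms of Pb becomes xs = -248 + 6(Pb + 37) = -26 + 6Pb. Setting this equal to demand: 452 - 3.5Pb = -26 + 6Pb, so Pb = 956/19.
Sellers receive Ps = 956/19 + 37 = 1659/19; x' = 452 − 3.5·(956/19) = 5242/19.
Government outlay = subsidy × quantity = 37 × 5242/19 = 193954/19.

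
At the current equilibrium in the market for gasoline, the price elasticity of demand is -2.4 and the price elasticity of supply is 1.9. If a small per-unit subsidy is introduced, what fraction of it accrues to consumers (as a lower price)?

For a small subsidy around the equilibrium, the benefit split depends on the relative slopes, which at a point are proportional to the elasticities.
Buyer share = εs/(εs + |εd|) = 1.9/(1.9 + 2.4) = 19/43; seller share = |εd|/(εs + |εd|) = 24/43.

Consumer share = 19/43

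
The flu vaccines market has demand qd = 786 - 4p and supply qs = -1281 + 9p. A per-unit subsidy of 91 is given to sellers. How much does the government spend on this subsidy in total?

Government cost = 36582

Pre-subsidy: 786 - 4p = -1281 + 9p gives p* = 159, q* = 150.
With the subsidy, sellers receive ps = pb + 91 for each unit, where pb is the price buyers pay.
Supply in terms of pb becomes qs = -1281 + 9(pb + 91) = -462 + 9pb. Setting this equal to demand: 786 - 4pb = -462 + 9pb, so pb = 96.
Sellers receive ps = 96 + 91 = 187; q' = 786 − 4·96 = 402.
Government outlay = subsidy × quantity = 91 × 402 = 36582.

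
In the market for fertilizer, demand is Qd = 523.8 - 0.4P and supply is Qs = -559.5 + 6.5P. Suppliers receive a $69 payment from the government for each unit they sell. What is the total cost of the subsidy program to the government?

Pre-subsidy: 523.8 - 0.4P = -559.5 + 6.5P gives P* = 157, Q* = 461.
With the subsidy, sellers receive Ps = Pb + 69 for each unit, where Pb is the price buyers pay.
Supply in terms of Pb becomes Qs = -559.5 + 6.5(Pb + 69) = -111 + 6.5Pb. Setting this equal to demand: 523.8 - 0.4Pb = -111 + 6.5Pb, so Pb = 92.
Sellers receive Ps = 92 + 69 = 161; Q' = 523.8 − 0.4·92 = 487.
Government outlay = subsidy × quantity = 69 × 487 = 33603.

Government cost = $33603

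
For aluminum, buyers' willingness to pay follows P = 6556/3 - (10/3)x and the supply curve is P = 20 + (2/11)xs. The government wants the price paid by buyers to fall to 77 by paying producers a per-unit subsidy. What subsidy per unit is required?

Required subsidy s = 58 per unit

At a buyer price of 77, quantity demanded is 655.6 − 0.3·77 = 632.5.
Sellers supply 632.5 only when they receive Ps = 20 + (2/11)·632.5 = 135.
s = Ps − Pb = 135 − 77 = 58.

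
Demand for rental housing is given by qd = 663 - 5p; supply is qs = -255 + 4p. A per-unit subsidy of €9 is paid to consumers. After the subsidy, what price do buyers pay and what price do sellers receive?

Pre-subsidy: 663 - 5p = -255 + 4p gives p* = 102, q* = 153.
With the rebate, buyers effectively pay pb = ps − 9, where ps is the price sellers receive.
Demand in terms of ps becomes qd = 663 − 5(ps − 9) = 708 - 5ps. Setting this equal to supply: 708 - 5ps = -255 + 4ps, so ps = 107.
Buyers pay pb = 107 − 9 = 98; q' = -255 + 4·107 = 173.

Buyers pay €98; sellers receive €107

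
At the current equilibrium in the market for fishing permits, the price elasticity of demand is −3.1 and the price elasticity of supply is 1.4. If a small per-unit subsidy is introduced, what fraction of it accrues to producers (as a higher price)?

Producer share = 31/45

For a small subsidy around the equilibrium, the benefit split depends on the relative slopes, which at a point are proportional to the elasticities.
Buyer share = εs/(εs + |εd|) = 1.4/(1.4 + 3.1) = 14/45; seller share = |εd|/(εs + |εd|) = 31/45.
So producers capture 31/45 of the subsidy.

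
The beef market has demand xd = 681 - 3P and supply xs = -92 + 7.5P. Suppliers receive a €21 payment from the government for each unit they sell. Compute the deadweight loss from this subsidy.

Pre-subsidy: 681 - 3P = -92 + 7.5P gives P* = 1546/21, x* = 3221/7.
With the subsidy, sellers receive Ps = Pb + 21 for each unit, where Pb is the price buyers pay.
Supply in terms of Pb becomes xs = -92 + 7.5(Pb + 21) = 65.5 + 7.5Pb. Setting this equal to demand: 681 - 3Pb = 65.5 + 7.5Pb, so Pb = 1231/21.
Sellers receive Ps = 1231/21 + 21 = 1672/21; x' = 681 − 3·(1231/21) = 3536/7.
The subsidy expands output by 3536/7 − 3221/7 = 45 past the efficient level; on those units the gap between marginal cost and willingness to pay runs from 0 up to 21.
DWL = ½ × 21 × 45 = 472.5.

Deadweight loss = €472.5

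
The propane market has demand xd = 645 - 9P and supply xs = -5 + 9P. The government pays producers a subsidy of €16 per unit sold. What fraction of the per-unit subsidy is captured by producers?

Pre-subsidy: 645 - 9P = -5 + 9P gives P* = 325/9, x* = 320.
With the subsidy, sellers receive Ps = Pb + 16 for each unit, where Pb is the price buyers pay.
Supply in terms of Pb becomes xs = -5 + 9(Pb + 16) = 139 + 9Pb. Setting this equal to demand: 645 - 9Pb = 139 + 9Pb, so Pb = 253/9.
Sellers receive Ps = 253/9 + 16 = 397/9; x' = 645 − 9·(253/9) = 392.
Buyers' price falls by P* − Pb = 325/9 − 253/9 = 8; sellers' price rises by Ps − P* = 397/9 − 325/9 = 8.
So producers capture 8/16 = 0.5 of each unit of subsidy.

Producer share = 0.5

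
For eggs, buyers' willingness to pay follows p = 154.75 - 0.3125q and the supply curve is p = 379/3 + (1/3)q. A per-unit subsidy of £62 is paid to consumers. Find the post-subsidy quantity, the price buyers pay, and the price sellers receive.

Pre-subsidy: 154.75 - 0.3125q = 379/3 + (1/3)q gives q* = 44 and p* = 141.
With the rebate, buyers effectively pay pb = ps − 62, where ps is the price sellers receive.
On the curves, pb = 154.75 - 0.3125q and ps = 379/3 + (1/3)q; the wedge ps − pb = 62 gives 379/3 + (1/3)q − (154.75 - 0.3125q) = 62, so q' = 140.
Then pb = 154.75 − 0.3125·140 = 111 and ps = 379/3 + (1/3)·140 = 173.

q' = 140; buyers pay £111; sellers receive £173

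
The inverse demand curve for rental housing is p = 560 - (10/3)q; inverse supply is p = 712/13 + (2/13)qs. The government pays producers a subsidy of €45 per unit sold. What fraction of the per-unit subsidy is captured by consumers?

Pre-subsidy: 560 - (10/3)q = 712/13 + (2/13)q gives q* = 2463/17 and p* = 1310/17.
With the subsidy, sellers receive ps = pb + 45 for each unit, where pb is the price buyers pay.
On the curves, pb = 560 - (10/3)q and ps = 712/13 + (2/13)q; the wedge ps − pb = 45 gives 712/13 + (2/13)q − (560 - (10/3)q) = 45, so q' = 21459/136.
Then pb = 560 − (10/3)·(21459/136) = 2315/68 and ps = 712/13 + (2/13)·(21459/136) = 5375/68.
Buyers' price falls by p* − pb = 1310/17 − 2315/68 = 2925/68; sellers' price rises by ps − p* = 5375/68 − 1310/17 = 135/68.
So consumers capture (2925/68)/45 = 65/68 of each unit of subsidy.

Consumer share = 65/68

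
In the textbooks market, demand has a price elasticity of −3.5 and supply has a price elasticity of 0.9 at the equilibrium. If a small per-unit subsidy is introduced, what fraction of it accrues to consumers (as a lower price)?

For a small subsidy around the equilibrium, the benefit split depends on the relative slopes, which at a point are proportional to the elasticities.
Buyer share = εs/(εs + |εd|) = 0.9/(0.9 + 3.5) = 9/44; seller share = |εd|/(εs + |εd|) = 35/44.

Consumer share = 9/44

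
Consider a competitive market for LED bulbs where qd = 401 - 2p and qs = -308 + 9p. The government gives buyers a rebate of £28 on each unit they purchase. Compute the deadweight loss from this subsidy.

Pre-subsidy: 401 - 2p = -308 + 9p gives p* = 709/11, q* = 2993/11.
With the rebate, buyers effectively pay pb = ps − 28, where ps is the price sellers receive.
Demand in terms of ps becomes qd = 401 − 2(ps − 28) = 457 - 2ps. Setting this equal to supply: 457 - 2ps = -308 + 9ps, so ps = 765/11.
Buyers pay pb = 765/11 − 28 = 457/11; q' = -308 + 9·(765/11) = 3497/11.
The subsidy expands output by 3497/11 − 2993/11 = 504/11 past the efficient level; on those units the gap between marginal cost and willingness to pay runs from 0 up to 28.
DWL = ½ × 28 × 504/11 = 7056/11.

Deadweight loss = 7056/11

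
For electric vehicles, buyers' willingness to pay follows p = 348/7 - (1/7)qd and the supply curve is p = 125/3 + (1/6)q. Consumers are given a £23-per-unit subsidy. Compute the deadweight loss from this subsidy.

Deadweight loss = 11109/13

Pre-subsidy: 348/7 - (1/7)q = 125/3 + (1/6)q gives q* = 26 and p* = 46.
With the rebate, buyers effectively pay pb = ps − 23, where ps is the price sellers receive.
On the curves, pb = 348/7 - (1/7)q and ps = 125/3 + (1/6)q; the wedge ps − pb = 23 gives 125/3 + (1/6)q − (348/7 - (1/7)q) = 23, so q' = 1304/13.
Then pb = 348/7 − (1/7)·(1304/13) = 460/13 and ps = 125/3 + (1/6)·(1304/13) = 759/13.
The subsidy expands output by 1304/13 − 26 = 966/13 past the efficient level; on those units the gap between marginal cost and willingness to pay runs from 0 up to 23.
DWL = ½ × 23 × 966/13 = 11109/13.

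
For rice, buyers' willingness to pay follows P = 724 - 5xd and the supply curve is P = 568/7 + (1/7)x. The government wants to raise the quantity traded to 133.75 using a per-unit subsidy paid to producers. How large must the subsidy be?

At x = 133.75, from the demand curve buyers pay Pb = 724 − 5·133.75 = 55.25; from the supply curve sellers need Ps = 568/7 + (1/7)·133.75 = 100.25.
The subsidy must fill the gap: s = Ps − Pb = 100.25 − 55.25 = 45.

Required subsidy s = 45 per unit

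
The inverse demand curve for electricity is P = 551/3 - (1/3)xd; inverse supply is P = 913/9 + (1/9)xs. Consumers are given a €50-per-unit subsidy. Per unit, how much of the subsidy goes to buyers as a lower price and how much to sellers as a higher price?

Buyers gain €37.5 per unit; sellers gain €12.5 per unit

Pre-subsidy: 551/3 - (1/3)x = 913/9 + (1/9)x gives x* = 185 and P* = 122.
With the rebate, buyers effectively pay Pb = Ps − 50, where Ps is the price sellers receive.
On the curves, Pb = 551/3 - (1/3)x and Ps = 913/9 + (1/9)x; the wedge Ps − Pb = 50 gives 913/9 + (1/9)x − (551/3 - (1/3)x) = 50, so x' = 297.5.
Then Pb = 551/3 − (1/3)·297.5 = 84.5 and Ps = 913/9 + (1/9)·297.5 = 134.5.
Buyers' price falls by P* − Pb = 122 − 84.5 = 37.5; sellers' price rises by Ps − P* = 134.5 − 122 = 12.5.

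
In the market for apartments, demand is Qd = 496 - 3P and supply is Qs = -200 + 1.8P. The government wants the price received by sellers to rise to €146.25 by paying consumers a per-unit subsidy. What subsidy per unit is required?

Required subsidy s = €2 per unit

At a seller price of 146.25, quantity supplied is -200 + 1.8·146.25 = 63.25.
Buyers absorb 63.25 only when they pay Pb with 496 − 3·Pb = 63.25, i.e. Pb = 144.25.
s = Ps − Pb = 146.25 − 144.25 = 2.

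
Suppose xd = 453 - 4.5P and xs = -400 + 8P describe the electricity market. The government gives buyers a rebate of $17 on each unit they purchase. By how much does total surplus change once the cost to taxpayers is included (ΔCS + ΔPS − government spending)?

Net change in total surplus = -$416.16

Pre-subsidy: 453 - 4.5P = -400 + 8P gives P* = 68.24, x* = 145.92.
With the rebate, buyers effectively pay Pb = Ps − 17, where Ps is the price sellers receive.
Demand in terms of Ps becomes xd = 453 − 4.5(Ps − 17) = 529.5 - 4.5Ps. Setting this equal to supply: 529.5 - 4.5Ps = -400 + 8Ps, so Ps = 74.36.
Buyers pay Pb = 74.36 − 17 = 57.36; x' = -400 + 8·74.36 = 194.88.
ΔCS = ½(145.92 + 194.88)(68.24 − 57.36) = 1853.952; ΔPS = ½(145.92 + 194.88)(74.36 − 68.24) = 1042.848.
Government spending = 17 × 194.88 = 3312.96.
Net change = 1853.952 + 1042.848 − 3312.96 = -416.16. The loss equals the DWL triangle ½·17·48.96.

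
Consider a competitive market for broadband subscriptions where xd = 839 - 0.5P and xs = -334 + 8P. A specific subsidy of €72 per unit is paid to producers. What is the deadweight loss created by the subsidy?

Pre-subsidy: 839 - 0.5P = -334 + 8P gives P* = 138, x* = 770.
With the subsidy, sellers receive Ps = Pb + 72 for each unit, where Pb is the price buyers pay.
Supply in terms of Pb becomes xs = -334 + 8(Pb + 72) = 242 + 8Pb. Setting this equal to demand: 839 - 0.5Pb = 242 + 8Pb, so Pb = 1194/17.
Sellers receive Ps = 1194/17 + 72 = 2418/17; x' = 839 − 0.5·(1194/17) = 13666/17.
The subsidy expands output by 13666/17 − 770 = 576/17 past the efficient level; on those units the gap between marginal cost and willingness to pay runs from 0 up to 72.
DWL = ½ × 72 × 576/17 = 20736/17.

Deadweight loss = 20736/17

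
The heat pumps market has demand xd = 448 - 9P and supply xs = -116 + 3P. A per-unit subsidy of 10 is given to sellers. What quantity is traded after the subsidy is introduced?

Pre-subsidy: 448 - 9P = -116 + 3P gives P* = 47, x* = 25.
With the subsidy, sellers receive Ps = Pb + 10 for each unit, where Pb is the price buyers pay.
Supply in terms of Pb becomes xs = -116 + 3(Pb + 10) = -86 + 3Pb. Setting this equal to demand: 448 - 9Pb = -86 + 3Pb, so Pb = 44.5.
Sellers receive Ps = 44.5 + 10 = 54.5; x' = 448 − 9·44.5 = 47.5.

x' = 47.5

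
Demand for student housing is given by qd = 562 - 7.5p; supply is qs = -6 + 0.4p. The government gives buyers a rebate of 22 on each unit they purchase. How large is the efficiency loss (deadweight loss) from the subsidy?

Pre-subsidy: 562 - 7.5p = -6 + 0.4p gives p* = 5680/79, q* = 1798/79.
With the rebate, buyers effectively pay pb = ps − 22, where ps is the price sellers receive.
Demand in terms of ps becomes qd = 562 − 7.5(ps − 22) = 727 - 7.5ps. Setting this equal to supply: 727 - 7.5ps = -6 + 0.4ps, so ps = 7330/79.
Buyers pay pb = 7330/79 − 22 = 5592/79; q' = -6 + 0.4·(7330/79) = 2458/79.
The subsidy expands output by 2458/79 − 1798/79 = 660/79 past the efficient level; on those units the gap between marginal cost and willingness to pay runs from 0 up to 22.
DWL = ½ × 22 × 660/79 = 7260/79.

Deadweight loss = 7260/79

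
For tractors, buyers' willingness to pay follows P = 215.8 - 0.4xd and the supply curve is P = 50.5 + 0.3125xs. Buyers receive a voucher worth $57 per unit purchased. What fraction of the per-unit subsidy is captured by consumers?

Pre-subsidy: 215.8 - 0.4x = 50.5 + 0.3125x gives x* = 232 and P* = 123.
With the rebate, buyers effectively pay Pb = Ps − 57, where Ps is the price sellers receive.
On the curves, Pb = 215.8 - 0.4x and Ps = 50.5 + 0.3125x; the wedge Ps − Pb = 57 gives 50.5 + 0.3125x − (215.8 - 0.4x) = 57, so x' = 312.
Then Pb = 215.8 − 0.4·312 = 91 and Ps = 50.5 + 0.3125·312 = 148.
Buyers' price falls by P* − Pb = 123 − 91 = 32; sellers' price rises by Ps − P* = 148 − 123 = 25.
So consumers capture 32/57 = 32/57 of each unit of subsidy.

Consumer share = 32/57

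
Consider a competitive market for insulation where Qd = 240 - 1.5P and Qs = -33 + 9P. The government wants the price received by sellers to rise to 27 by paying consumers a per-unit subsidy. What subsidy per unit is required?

Required subsidy s = 7 per unit

At a seller price of 27, quantity supplied is -33 + 9·27 = 210.
Buyers absorb 210 only when they pay Pb with 240 − 1.5·Pb = 210, i.e. Pb = 20.
s = Ps − Pb = 27 − 20 = 7.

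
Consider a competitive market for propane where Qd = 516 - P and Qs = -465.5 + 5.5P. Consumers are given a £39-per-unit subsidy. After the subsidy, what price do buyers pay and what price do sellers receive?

Pre-subsidy: 516 - P = -465.5 + 5.5P gives P* = 151, Q* = 365.
With the rebate, buyers effectively pay Pb = Ps − 39, where Ps is the price sellers receive.
Demand in terms of Ps becomes Qd = 516 − 1(Ps − 39) = 555 - Ps. Setting this equal to supply: 555 - Ps = -465.5 + 5.5Ps, so Ps = 157.
Buyers pay Pb = 157 − 39 = 118; Q' = -465.5 + 5.5·157 = 398.

Buyers pay £118; sellers receive £157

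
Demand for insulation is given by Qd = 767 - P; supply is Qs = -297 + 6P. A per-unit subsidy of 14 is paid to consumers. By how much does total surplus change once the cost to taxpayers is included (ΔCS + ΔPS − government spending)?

Net change in total surplus = -84

Pre-subsidy: 767 - P = -297 + 6P gives P* = 152, Q* = 615.
With the rebate, buyers effectively pay Pb = Ps − 14, where Ps is the price sellers receive.
Demand in terms of Ps becomes Qd = 767 − 1(Ps − 14) = 781 - Ps. Setting this equal to supply: 781 - Ps = -297 + 6Ps, so Ps = 154.
Buyers pay Pb = 154 − 14 = 140; Q' = -297 + 6·154 = 627.
ΔCS = ½(615 + 627)(152 − 140) = 7452; ΔPS = ½(615 + 627)(154 − 152) = 1242.
Government spending = 14 × 627 = 8778.
Net change = 7452 + 1242 − 8778 = -84. The loss equals the DWL triangle ½·14·12.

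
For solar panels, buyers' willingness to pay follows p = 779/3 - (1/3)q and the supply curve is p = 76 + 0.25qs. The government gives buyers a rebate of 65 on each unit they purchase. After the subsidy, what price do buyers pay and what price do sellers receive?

Buyers pay 823/7; sellers receive 1278/7

Pre-subsidy: 779/3 - (1/3)q = 76 + 0.25q gives q* = 2204/7 and p* = 1083/7.
With the rebate, buyers effectively pay pb = ps − 65, where ps is the price sellers receive.
On the curves, pb = 779/3 - (1/3)q and ps = 76 + 0.25q; the wedge ps − pb = 65 gives 76 + 0.25q − (779/3 - (1/3)q) = 65, so q' = 2984/7.
Then pb = 779/3 − (1/3)·(2984/7) = 823/7 and ps = 76 + 0.25·(2984/7) = 1278/7.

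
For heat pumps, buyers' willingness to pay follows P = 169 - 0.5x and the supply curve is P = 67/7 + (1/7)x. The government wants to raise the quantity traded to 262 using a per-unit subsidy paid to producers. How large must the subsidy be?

At x = 262, from the demand curve buyers pay Pb = 169 − 0.5·262 = 38; from the supply curve sellers need Ps = 67/7 + (1/7)·262 = 47.
The subsidy must fill the gap: s = Ps − Pb = 47 − 38 = 9.

Required subsidy s = 9 per unit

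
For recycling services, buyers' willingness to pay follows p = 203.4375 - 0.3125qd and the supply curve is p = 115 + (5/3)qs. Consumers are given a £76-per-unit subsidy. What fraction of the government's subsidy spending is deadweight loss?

Pre-subsidy: 203.4375 - 0.3125q = 115 + (5/3)q gives q* = 849/19 and p* = 3600/19.
With the rebate, buyers effectively pay pb = ps − 76, where ps is the price sellers receive.
On the curves, pb = 203.4375 - 0.3125q and ps = 115 + (5/3)q; the wedge ps − pb = 76 gives 115 + (5/3)q − (203.4375 - 0.3125q) = 76, so q' = 7893/95.
Then pb = 203.4375 − 0.3125·(7893/95) = 3372/19 and ps = 115 + (5/3)·(7893/95) = 4816/19.
ΔCS = ½(849/19 + 7893/95)(3600/19 − 3372/19) = 72828/95; ΔPS = ½(849/19 + 7893/95)(4816/19 − 3600/19) = 388416/95.
Government spending = 76 × 7893/95 = 6314.4.
DWL = ½ × 76 × (7893/95 − 849/19) = 1459.2; fraction = 1459.2 / 6314.4 = 608/2631.

DWL / government spending = 608/2631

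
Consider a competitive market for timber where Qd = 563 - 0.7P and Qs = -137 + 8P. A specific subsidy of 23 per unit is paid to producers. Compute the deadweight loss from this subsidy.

Deadweight loss = 14812/87

Pre-subsidy: 563 - 0.7P = -137 + 8P gives P* = 7000/87, Q* = 44081/87.
With the subsidy, sellers receive Ps = Pb + 23 for each unit, where Pb is the price buyers pay.
Supply in terms of Pb becomes Qs = -137 + 8(Pb + 23) = 47 + 8Pb. Setting this equal to demand: 563 - 0.7Pb = 47 + 8Pb, so Pb = 1720/29.
Sellers receive Ps = 1720/29 + 23 = 2387/29; Q' = 563 − 0.7·(1720/29) = 15123/29.
The subsidy expands output by 15123/29 − 44081/87 = 1288/87 past the efficient level; on those units the gap between marginal cost and willingness to pay runs from 0 up to 23.
DWL = ½ × 23 × 1288/87 = 14812/87.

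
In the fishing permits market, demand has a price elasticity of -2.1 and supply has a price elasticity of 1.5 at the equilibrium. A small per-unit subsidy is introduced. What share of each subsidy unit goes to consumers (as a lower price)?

For a small subsidy around the equilibrium, the benefit split depends on the relative slopes, which at a point are proportional to the elasticities.
Buyer share = εs/(εs + |εd|) = 1.5/(1.5 + 2.1) = 5/12; seller share = |εd|/(εs + |εd|) = 7/12.

Consumer share = 5/12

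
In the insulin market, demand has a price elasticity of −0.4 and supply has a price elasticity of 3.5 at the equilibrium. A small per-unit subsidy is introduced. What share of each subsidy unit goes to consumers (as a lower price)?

For a small subsidy around the equilibrium, the benefit split depends on the relative slopes, which at a point are proportional to the elasticities.
Buyer share = εs/(εs + |εd|) = 3.5/(3.5 + 0.4) = 35/39; seller share = |εd|/(εs + |εd|) = 4/39.

Consumer share = 35/39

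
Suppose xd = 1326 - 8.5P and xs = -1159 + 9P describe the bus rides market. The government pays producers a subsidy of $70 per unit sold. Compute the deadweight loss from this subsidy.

Deadweight loss = $10710

Pre-subsidy: 1326 - 8.5P = -1159 + 9P gives P* = 142, x* = 119.
With the subsidy, sellers receive Ps = Pb + 70 for each unit, where Pb is the price buyers pay.
Supply in terms of Pb becomes xs = -1159 + 9(Pb + 70) = -529 + 9Pb. Setting this equal to demand: 1326 - 8.5Pb = -529 + 9Pb, so Pb = 106.
Sellers receive Ps = 106 + 70 = 176; x' = 1326 − 8.5·106 = 425.
The subsidy expands output by 425 − 119 = 306 past the efficient level; on those units the gap between marginal cost and willingness to pay runs from 0 up to 70.
DWL = ½ × 70 × 306 = 10710.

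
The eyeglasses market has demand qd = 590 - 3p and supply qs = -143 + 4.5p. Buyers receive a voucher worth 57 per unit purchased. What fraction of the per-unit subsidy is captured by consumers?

Consumer share = 0.6

Pre-subsidy: 590 - 3p = -143 + 4.5p gives p* = 1466/15, q* = 296.8.
With the rebate, buyers effectively pay pb = ps − 57, where ps is the price sellers receive.
Demand in terms of ps becomes qd = 590 − 3(ps − 57) = 761 - 3ps. Setting this equal to supply: 761 - 3ps = -143 + 4.5ps, so ps = 1808/15.
Buyers pay pb = 1808/15 − 57 = 953/15; q' = -143 + 4.5·(1808/15) = 399.4.
Buyers' price falls by p* − pb = 1466/15 − 953/15 = 34.2; sellers' price rises by ps − p* = 1808/15 − 1466/15 = 22.8.
So consumers capture 34.2/57 = 0.6 of each unit of subsidy.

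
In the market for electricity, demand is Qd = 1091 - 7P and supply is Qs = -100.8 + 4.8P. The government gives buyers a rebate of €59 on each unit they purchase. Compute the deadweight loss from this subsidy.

Deadweight loss = €4956

Pre-subsidy: 1091 - 7P = -100.8 + 4.8P gives P* = 101, Q* = 384.
With the rebate, buyers effectively pay Pb = Ps − 59, where Ps is the price sellers receive.
Demand in terms of Ps becomes Qd = 1091 − 7(Ps − 59) = 1504 - 7Ps. Setting this equal to supply: 1504 - 7Ps = -100.8 + 4.8Ps, so Ps = 136.
Buyers pay Pb = 136 − 59 = 77; Q' = -100.8 + 4.8·136 = 552.
The subsidy expands output by 552 − 384 = 168 past the efficient level; on those units the gap between marginal cost and willingness to pay runs from 0 up to 59.
DWL = ½ × 59 × 168 = 4956.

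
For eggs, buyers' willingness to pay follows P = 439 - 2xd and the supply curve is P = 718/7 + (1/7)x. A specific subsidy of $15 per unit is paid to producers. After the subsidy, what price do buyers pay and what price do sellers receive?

Buyers pay $111; sellers receive $126

Pre-subsidy: 439 - 2x = 718/7 + (1/7)x gives x* = 157 and P* = 125.
With the subsidy, sellers receive Ps = Pb + 15 for each unit, where Pb is the price buyers pay.
On the curves, Pb = 439 - 2x and Ps = 718/7 + (1/7)x; the wedge Ps − Pb = 15 gives 718/7 + (1/7)x − (439 - 2x) = 15, so x' = 164.
Then Pb = 439 − 2·164 = 111 and Ps = 718/7 + (1/7)·164 = 126.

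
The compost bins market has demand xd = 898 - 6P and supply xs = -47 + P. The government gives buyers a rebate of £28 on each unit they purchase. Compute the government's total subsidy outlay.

Pre-subsidy: 898 - 6P = -47 + P gives P* = 135, x* = 88.
With the rebate, buyers effectively pay Pb = Ps − 28, where Ps is the price sellers receive.
Demand in terms of Ps becomes xd = 898 − 6(Ps − 28) = 1066 - 6Ps. Setting this equal to supply: 1066 - 6Ps = -47 + Ps, so Ps = 159.
Buyers pay Pb = 159 − 28 = 131; x' = -47 + 1·159 = 112.
Government outlay = subsidy × quantity = 28 × 112 = 3136.

Government cost = £3136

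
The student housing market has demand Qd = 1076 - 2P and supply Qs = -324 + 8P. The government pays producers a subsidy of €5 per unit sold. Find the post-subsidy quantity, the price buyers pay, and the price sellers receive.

Q' = 804; buyers pay €136; sellers receive €141

Pre-subsidy: 1076 - 2P = -324 + 8P gives P* = 140, Q* = 796.
With the subsidy, sellers receive Ps = Pb + 5 for each unit, where Pb is the price buyers pay.
Supply in terms of Pb becomes Qs = -324 + 8(Pb + 5) = -284 + 8Pb. Setting this equal to demand: 1076 - 2Pb = -284 + 8Pb, so Pb = 136.
Sellers receive Ps = 136 + 5 = 141; Q' = 1076 − 2·136 = 804.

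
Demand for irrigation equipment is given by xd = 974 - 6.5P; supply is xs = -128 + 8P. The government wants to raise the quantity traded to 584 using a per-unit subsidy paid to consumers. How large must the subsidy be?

Required subsidy s = 29 per unit

At x = 584, invert demand for the buyer price: Pb = (974 − 584)/6.5 = 60; invert supply for the seller price: Ps = (584 − (-128))/8 = 89.
The subsidy must fill the gap: s = Ps − Pb = 89 − 60 = 29.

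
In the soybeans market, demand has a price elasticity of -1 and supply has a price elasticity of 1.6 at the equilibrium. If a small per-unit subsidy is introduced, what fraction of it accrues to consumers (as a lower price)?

For a small subsidy around the equilibrium, the benefit split depends on the relative slopes, which at a point are proportional to the elasticities.
Buyer share = εs/(εs + |εd|) = 1.6/(1.6 + 1) = 8/13; seller share = |εd|/(εs + |εd|) = 5/13.

Consumer share = 8/13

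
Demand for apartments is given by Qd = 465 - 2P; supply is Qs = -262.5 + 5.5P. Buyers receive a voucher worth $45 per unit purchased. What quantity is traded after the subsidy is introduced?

Q' = 337

Pre-subsidy: 465 - 2P = -262.5 + 5.5P gives P* = 97, Q* = 271.
With the rebate, buyers effectively pay Pb = Ps − 45, where Ps is the price sellers receive.
Demand in terms of Ps becomes Qd = 465 − 2(Ps − 45) = 555 - 2Ps. Setting this equal to supply: 555 - 2Ps = -262.5 + 5.5Ps, so Ps = 109.
Buyers pay Pb = 109 − 45 = 64; Q' = -262.5 + 5.5·109 = 337.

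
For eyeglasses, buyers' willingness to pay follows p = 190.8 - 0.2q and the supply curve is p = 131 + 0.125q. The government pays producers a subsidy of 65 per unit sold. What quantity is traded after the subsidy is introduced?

Pre-subsidy: 190.8 - 0.2q = 131 + 0.125q gives q* = 184 and p* = 154.
With the subsidy, sellers receive ps = pb + 65 for each unit, where pb is the price buyers pay.
On the curves, pb = 190.8 - 0.2q and ps = 131 + 0.125q; the wedge ps − pb = 65 gives 131 + 0.125q − (190.8 - 0.2q) = 65, so q' = 384.
Then pb = 190.8 − 0.2·384 = 114 and ps = 131 + 0.125·384 = 179.

q' = 384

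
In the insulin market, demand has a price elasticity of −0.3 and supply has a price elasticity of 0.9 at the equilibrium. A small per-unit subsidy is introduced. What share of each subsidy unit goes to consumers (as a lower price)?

Consumer share = 0.75

For a small subsidy around the equilibrium, the benefit split depends on the relative slopes, which at a point are proportional to the elasticities.
Buyer share = εs/(εs + |εd|) = 0.9/(0.9 + 0.3) = 0.75; seller share = |εd|/(εs + |εd|) = 0.25.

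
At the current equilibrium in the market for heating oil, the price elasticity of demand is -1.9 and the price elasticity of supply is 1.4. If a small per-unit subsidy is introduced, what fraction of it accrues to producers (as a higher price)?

For a small subsidy around the equilibrium, the benefit split depends on the relative slopes, which at a point are proportional to the elasticities.
Buyer share = εs/(εs + |εd|) = 1.4/(1.4 + 1.9) = 14/33; seller share = |εd|/(εs + |εd|) = 19/33.
So producers capture 19/33 of the subsidy.

Producer share = 19/33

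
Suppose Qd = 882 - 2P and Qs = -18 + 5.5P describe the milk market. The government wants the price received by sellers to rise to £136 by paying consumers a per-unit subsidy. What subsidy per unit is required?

At a seller price of 136, quantity supplied is -18 + 5.5·136 = 730.
Buyers absorb 730 only when they pay Pb with 882 − 2·Pb = 730, i.e. Pb = 76.
s = Ps − Pb = 136 − 76 = 60.

Required subsidy s = £60 per unit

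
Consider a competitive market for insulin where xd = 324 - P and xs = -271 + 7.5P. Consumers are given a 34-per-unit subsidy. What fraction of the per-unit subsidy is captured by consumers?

Pre-subsidy: 324 - P = -271 + 7.5P gives P* = 70, x* = 254.
With the rebate, buyers effectively pay Pb = Ps − 34, where Ps is the price sellers receive.
Demand in terms of Ps becomes xd = 324 − 1(Ps − 34) = 358 - Ps. Setting this equal to supply: 358 - Ps = -271 + 7.5Ps, so Ps = 74.
Buyers pay Pb = 74 − 34 = 40; x' = -271 + 7.5·74 = 284.
Buyers' price falls by P* − Pb = 70 − 40 = 30; sellers' price rises by Ps − P* = 74 − 70 = 4.
So consumers capture 30/34 = 15/17 of each unit of subsidy.

Consumer share = 15/17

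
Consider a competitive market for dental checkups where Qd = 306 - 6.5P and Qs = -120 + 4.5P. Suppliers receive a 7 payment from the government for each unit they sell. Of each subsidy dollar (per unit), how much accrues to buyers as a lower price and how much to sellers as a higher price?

Buyers gain 63/22 per unit; sellers gain 91/22 per unit

Pre-subsidy: 306 - 6.5P = -120 + 4.5P gives P* = 426/11, Q* = 597/11.
With the subsidy, sellers receive Ps = Pb + 7 for each unit, where Pb is the price buyers pay.
Supply in terms of Pb becomes Qs = -120 + 4.5(Pb + 7) = -88.5 + 4.5Pb. Setting this equal to demand: 306 - 6.5Pb = -88.5 + 4.5Pb, so Pb = 789/22.
Sellers receive Ps = 789/22 + 7 = 943/22; Q' = 306 − 6.5·(789/22) = 3207/44.
Buyers' price falls by P* − Pb = 426/11 − 789/22 = 63/22; sellers' price rises by Ps − P* = 943/22 − 426/11 = 91/22.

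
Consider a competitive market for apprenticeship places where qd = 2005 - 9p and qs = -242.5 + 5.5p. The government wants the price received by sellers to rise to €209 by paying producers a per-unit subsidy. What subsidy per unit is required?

At a seller price of 209, quantity supplied is -242.5 + 5.5·209 = 907.
Buyers absorb 907 only when they pay pb with 2005 − 9·pb = 907, i.e. pb = 122.
s = ps − pb = 209 − 122 = 87.

Required subsidy s = €87 per unit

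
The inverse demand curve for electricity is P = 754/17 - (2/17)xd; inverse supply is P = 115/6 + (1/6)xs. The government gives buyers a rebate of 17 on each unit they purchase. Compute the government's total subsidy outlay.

Government cost = 73151/29

Pre-subsidy: 754/17 - (2/17)x = 115/6 + (1/6)x gives x* = 2569/29 and P* = 984/29.
With the rebate, buyers effectively pay Pb = Ps − 17, where Ps is the price sellers receive.
On the curves, Pb = 754/17 - (2/17)x and Ps = 115/6 + (1/6)x; the wedge Ps − Pb = 17 gives 115/6 + (1/6)x − (754/17 - (2/17)x) = 17, so x' = 4303/29.
Then Pb = 754/17 − (2/17)·(4303/29) = 780/29 and Ps = 115/6 + (1/6)·(4303/29) = 1273/29.
Government outlay = subsidy × quantity = 17 × 4303/29 = 73151/29.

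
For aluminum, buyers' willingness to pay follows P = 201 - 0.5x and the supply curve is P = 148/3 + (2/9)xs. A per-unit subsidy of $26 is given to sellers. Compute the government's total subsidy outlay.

Pre-subsidy: 201 - 0.5x = 148/3 + (2/9)x gives x* = 210 and P* = 96.
With the subsidy, sellers receive Ps = Pb + 26 for each unit, where Pb is the price buyers pay.
On the curves, Pb = 201 - 0.5x and Ps = 148/3 + (2/9)x; the wedge Ps − Pb = 26 gives 148/3 + (2/9)x − (201 - 0.5x) = 26, so x' = 246.
Then Pb = 201 − 0.5·246 = 78 and Ps = 148/3 + (2/9)·246 = 104.
Government outlay = subsidy × quantity = 26 × 246 = 6396.

Government cost = $6396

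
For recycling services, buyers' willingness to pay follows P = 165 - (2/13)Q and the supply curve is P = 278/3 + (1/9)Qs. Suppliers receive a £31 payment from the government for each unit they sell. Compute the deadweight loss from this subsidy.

Deadweight loss = £1813.5

Pre-subsidy: 165 - (2/13)Q = 278/3 + (1/9)Q gives Q* = 273 and P* = 123.
With the subsidy, sellers receive Ps = Pb + 31 for each unit, where Pb is the price buyers pay.
On the curves, Pb = 165 - (2/13)Q and Ps = 278/3 + (1/9)Q; the wedge Ps − Pb = 31 gives 278/3 + (1/9)Q − (165 - (2/13)Q) = 31, so Q' = 390.
Then Pb = 165 − (2/13)·390 = 105 and Ps = 278/3 + (1/9)·390 = 136.
The subsidy expands output by 390 − 273 = 117 past the efficient level; on those units the gap between marginal cost and willingness to pay runs from 0 up to 31.
DWL = ½ × 31 × 117 = 1813.5.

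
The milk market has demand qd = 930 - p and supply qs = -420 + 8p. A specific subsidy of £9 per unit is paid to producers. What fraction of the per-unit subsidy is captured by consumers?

Consumer share = 8/9

Pre-subsidy: 930 - p = -420 + 8p gives p* = 150, q* = 780.
With the subsidy, sellers receive ps = pb + 9 for each unit, where pb is the price buyers pay.
Supply in terms of pb becomes qs = -420 + 8(pb + 9) = -348 + 8pb. Setting this equal to demand: 930 - pb = -348 + 8pb, so pb = 142.
Sellers receive ps = 142 + 9 = 151; q' = 930 − 1·142 = 788.
Buyers' price falls by p* − pb = 150 − 142 = 8; sellers' price rises by ps − p* = 151 − 150 = 1.
So consumers capture 8/9 = 8/9 of each unit of subsidy.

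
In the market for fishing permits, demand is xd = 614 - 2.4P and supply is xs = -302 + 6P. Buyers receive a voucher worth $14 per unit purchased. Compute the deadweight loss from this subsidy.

Deadweight loss = $168

Pre-subsidy: 614 - 2.4P = -302 + 6P gives P* = 2290/21, x* = 2466/7.
With the rebate, buyers effectively pay Pb = Ps − 14, where Ps is the price sellers receive.
Demand in terms of Ps becomes xd = 614 − 2.4(Ps − 14) = 647.6 - 2.4Ps. Setting this equal to supply: 647.6 - 2.4Ps = -302 + 6Ps, so Ps = 2374/21.
Buyers pay Pb = 2374/21 − 14 = 2080/21; x' = -302 + 6·(2374/21) = 2634/7.
The subsidy expands output by 2634/7 − 2466/7 = 24 past the efficient level; on those units the gap between marginal cost and willingness to pay runs from 0 up to 14.
DWL = ½ × 14 × 24 = 168.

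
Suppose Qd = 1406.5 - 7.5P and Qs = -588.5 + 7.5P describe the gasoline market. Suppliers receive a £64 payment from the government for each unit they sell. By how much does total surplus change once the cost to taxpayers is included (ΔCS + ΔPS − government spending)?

Net change in total surplus = -£7680

Pre-subsidy: 1406.5 - 7.5P = -588.5 + 7.5P gives P* = 133, Q* = 409.
With the subsidy, sellers receive Ps = Pb + 64 for each unit, where Pb is the price buyers pay.
Supply in terms of Pb becomes Qs = -588.5 + 7.5(Pb + 64) = -108.5 + 7.5Pb. Setting this equal to demand: 1406.5 - 7.5Pb = -108.5 + 7.5Pb, so Pb = 101.
Sellers receive Ps = 101 + 64 = 165; Q' = 1406.5 − 7.5·101 = 649.
ΔCS = ½(409 + 649)(133 − 101) = 16928; ΔPS = ½(409 + 649)(165 − 133) = 16928.
Government spending = 64 × 649 = 41536.
Net change = 16928 + 16928 − 41536 = -7680. The loss equals the DWL triangle ½·64·240.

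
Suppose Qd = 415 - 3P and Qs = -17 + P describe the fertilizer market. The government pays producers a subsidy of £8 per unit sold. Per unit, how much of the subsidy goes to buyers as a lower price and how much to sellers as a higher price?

Buyers gain £2 per unit; sellers gain £6 per unit

Pre-subsidy: 415 - 3P = -17 + P gives P* = 108, Q* = 91.
With the subsidy, sellers receive Ps = Pb + 8 for each unit, where Pb is the price buyers pay.
Supply in terms of Pb becomes Qs = -17 + 1(Pb + 8) = -9 + Pb. Setting this equal to demand: 415 - 3Pb = -9 + Pb, so Pb = 106.
Sellers receive Ps = 106 + 8 = 114; Q' = 415 − 3·106 = 97.
Buyers' price falls by P* − Pb = 108 − 106 = 2; sellers' price rises by Ps − P* = 114 − 108 = 6.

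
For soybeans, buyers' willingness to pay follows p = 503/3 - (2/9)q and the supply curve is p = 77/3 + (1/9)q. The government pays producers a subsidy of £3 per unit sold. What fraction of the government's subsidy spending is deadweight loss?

DWL / government spending = 3/290

Pre-subsidy: 503/3 - (2/9)q = 77/3 + (1/9)q gives q* = 426 and p* = 73.
With the subsidy, sellers receive ps = pb + 3 for each unit, where pb is the price buyers pay.
On the curves, pb = 503/3 - (2/9)q and ps = 77/3 + (1/9)q; the wedge ps − pb = 3 gives 77/3 + (1/9)q − (503/3 - (2/9)q) = 3, so q' = 435.
Then pb = 503/3 − (2/9)·435 = 71 and ps = 77/3 + (1/9)·435 = 74.
ΔCS = ½(426 + 435)(73 − 71) = 861; ΔPS = ½(426 + 435)(74 − 73) = 430.5.
Government spending = 3 × 435 = 1305.
DWL = ½ × 3 × (435 − 426) = 13.5; fraction = 13.5 / 1305 = 3/290.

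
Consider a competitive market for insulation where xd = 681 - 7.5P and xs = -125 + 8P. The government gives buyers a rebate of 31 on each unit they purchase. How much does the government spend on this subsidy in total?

Pre-subsidy: 681 - 7.5P = -125 + 8P gives P* = 52, x* = 291.
With the rebate, buyers effectively pay Pb = Ps − 31, where Ps is the price sellers receive.
Demand in terms of Ps becomes xd = 681 − 7.5(Ps − 31) = 913.5 - 7.5Ps. Setting this equal to supply: 913.5 - 7.5Ps = -125 + 8Ps, so Ps = 67.
Buyers pay Pb = 67 − 31 = 36; x' = -125 + 8·67 = 411.
Government outlay = subsidy × quantity = 31 × 411 = 12741.

Government cost = 12741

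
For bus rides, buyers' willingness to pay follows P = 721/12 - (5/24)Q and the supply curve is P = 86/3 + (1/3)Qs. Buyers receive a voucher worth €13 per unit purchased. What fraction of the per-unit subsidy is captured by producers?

Pre-subsidy: 721/12 - (5/24)Q = 86/3 + (1/3)Q gives Q* = 58 and P* = 48.
With the rebate, buyers effectively pay Pb = Ps − 13, where Ps is the price sellers receive.
On the curves, Pb = 721/12 - (5/24)Q and Ps = 86/3 + (1/3)Q; the wedge Ps − Pb = 13 gives 86/3 + (1/3)Q − (721/12 - (5/24)Q) = 13, so Q' = 82.
Then Pb = 721/12 − (5/24)·82 = 43 and Ps = 86/3 + (1/3)·82 = 56.
Buyers' price falls by P* − Pb = 48 − 43 = 5; sellers' price rises by Ps − P* = 56 − 48 = 8.
So producers capture 8/13 = 8/13 of each unit of subsidy.

Producer share = 8/13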